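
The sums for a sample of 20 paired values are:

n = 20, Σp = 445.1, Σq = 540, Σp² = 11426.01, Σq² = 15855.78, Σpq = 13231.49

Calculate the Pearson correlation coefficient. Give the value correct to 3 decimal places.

r = (nΣpq − ΣpΣq) / √[(nΣp² − (Σp)²)(nΣq² − (Σq)²)]
Numerator: 20×13231.49 − 445.1×540 = 24275.8
Denominator: √[(228520.2 − 198114.01)(317115.6 − 291600)] = √[30406.19 × 25515.6] = 27853.7642
r = 24275.8 / 27853.7642 ≈ 0.872

0.872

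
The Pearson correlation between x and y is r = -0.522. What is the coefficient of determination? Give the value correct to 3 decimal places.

0.272

r² = (-0.522)² = 0.272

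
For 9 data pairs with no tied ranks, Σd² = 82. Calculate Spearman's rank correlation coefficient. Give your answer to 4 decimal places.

ρ = 1 − 6Σd² / [n(n²−1)] = 1 − 6×82 / (9×80)
  = 1 − 492/720 = 1 − 0.68333 ≈ 0.3167

0.3167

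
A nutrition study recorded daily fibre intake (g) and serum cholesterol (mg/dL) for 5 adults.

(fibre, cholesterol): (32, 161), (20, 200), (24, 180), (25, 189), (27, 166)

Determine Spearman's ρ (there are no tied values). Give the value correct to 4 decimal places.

Rank fibre: 5, 1, 2, 3, 4
Rank cholesterol: 1, 5, 3, 4, 2
d = rank(fibre) − rank(cholesterol): 4, -4, -1, -1, 2; Σd² = 38
ρ = 1 − 6Σd² / [n(n²−1)] = 1 − 6×38 / (5×24) = 1 − 228/120 ≈ -0.9000

-0.9000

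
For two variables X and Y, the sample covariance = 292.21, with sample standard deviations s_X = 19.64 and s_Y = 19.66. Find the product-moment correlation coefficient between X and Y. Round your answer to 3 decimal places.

r = Cov(X,Y) / (s_X · s_Y) = 292.21 / (19.64 × 19.66)
  = 292.21 / 386.1224 ≈ 0.757

0.757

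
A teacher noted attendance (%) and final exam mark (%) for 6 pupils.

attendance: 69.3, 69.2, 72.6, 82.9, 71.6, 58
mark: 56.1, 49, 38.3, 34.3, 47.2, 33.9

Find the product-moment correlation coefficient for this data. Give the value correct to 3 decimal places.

-0.064

n = 6, Σx = 423.6, Σy = 258.8, Σx² = 30224.86, Σy² = 11568.64, Σxy = 18248.3
nΣxy − ΣxΣy = 109489.8 − 109627.68 = -137.88
nΣx² − (Σx)² = 181349.16 − 179436.96 = 1912.2; nΣy² − (Σy)² = 69411.84 − 66977.44 = 2434.4
r = -137.88 / √(1912.2 × 2434.4) = -137.88 / 2157.5587 ≈ -0.064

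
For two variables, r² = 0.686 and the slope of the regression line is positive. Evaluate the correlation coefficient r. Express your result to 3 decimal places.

0.828

|r| = √0.686 = 0.828
The association is positive, so r = 0.828.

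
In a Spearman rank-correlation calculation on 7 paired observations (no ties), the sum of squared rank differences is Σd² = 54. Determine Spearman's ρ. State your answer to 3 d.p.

ρ = 1 − 6Σd² / [n(n²−1)] = 1 − 6×54 / (7×48)
  = 1 − 324/336 = 1 − 0.9643 ≈ 0.036

0.036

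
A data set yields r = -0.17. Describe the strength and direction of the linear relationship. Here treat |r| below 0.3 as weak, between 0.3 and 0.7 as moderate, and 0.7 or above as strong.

r = -0.17 < 0 so the relationship is negative.
|r| = 0.17, which falls in the weak range.

weak negative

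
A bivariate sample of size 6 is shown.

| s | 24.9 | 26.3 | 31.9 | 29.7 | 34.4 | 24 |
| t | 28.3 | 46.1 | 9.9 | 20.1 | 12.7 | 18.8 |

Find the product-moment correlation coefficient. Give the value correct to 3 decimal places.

-0.586

n = 6, Σs = 171.2, Σt = 135.9, Σs² = 4970.76, Σt² = 3942.85, Σst = 3717.96
nΣst − ΣsΣt = 22307.76 − 23266.08 = -958.32
nΣs² − (Σs)² = 29824.56 − 29309.44 = 515.12; nΣt² − (Σt)² = 23657.1 − 18468.81 = 5188.29
r = -958.32 / √(515.12 × 5188.29) = -958.32 / 1634.8064 ≈ -0.586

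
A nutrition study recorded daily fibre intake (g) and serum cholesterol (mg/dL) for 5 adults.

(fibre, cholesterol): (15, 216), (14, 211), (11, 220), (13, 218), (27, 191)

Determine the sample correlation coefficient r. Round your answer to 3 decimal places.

-0.977

n = 5, Σx = 80, Σy = 1056, Σx² = 1440, Σy² = 223582, Σxy = 16605
nΣxy − ΣxΣy = 83025 − 84480 = -1455
nΣx² − (Σx)² = 7200 − 6400 = 800; nΣy² − (Σy)² = 1117910 − 1115136 = 2774
r = -1455 / √(800 × 2774) = -1455 / 1489.6980 ≈ -0.977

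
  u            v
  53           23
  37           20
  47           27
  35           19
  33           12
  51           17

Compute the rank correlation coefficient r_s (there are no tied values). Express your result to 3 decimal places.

Rank u: 6, 3, 4, 2, 1, 5
Rank v: 5, 4, 6, 3, 1, 2
d = rank(u) − rank(v): 1, -1, -2, -1, 0, 3; Σd² = 16
ρ = 1 − 6Σd² / [n(n²−1)] = 1 − 6×16 / (6×35) = 1 − 96/210 ≈ 0.543

0.543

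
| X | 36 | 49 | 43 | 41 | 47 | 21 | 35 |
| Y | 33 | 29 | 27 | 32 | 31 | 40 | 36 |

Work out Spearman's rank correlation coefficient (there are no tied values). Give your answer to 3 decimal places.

-0.893

Rank X: 3, 7, 5, 4, 6, 1, 2
Rank Y: 5, 2, 1, 4, 3, 7, 6
d = rank(X) − rank(Y): -2, 5, 4, 0, 3, -6, -4; Σd² = 106
ρ = 1 − 6Σd² / [n(n²−1)] = 1 − 6×106 / (7×48) = 1 − 636/336 ≈ -0.893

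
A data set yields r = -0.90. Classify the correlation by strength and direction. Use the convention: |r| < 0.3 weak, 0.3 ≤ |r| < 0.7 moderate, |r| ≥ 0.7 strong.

r = -0.90 < 0 so the relationship is negative.
|r| = 0.90, which falls in the strong range.

strong negative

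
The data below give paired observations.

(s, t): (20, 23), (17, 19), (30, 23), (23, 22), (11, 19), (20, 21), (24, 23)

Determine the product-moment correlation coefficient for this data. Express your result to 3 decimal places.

n = 7, Σs = 145, Σt = 150, Σs² = 3215, Σt² = 3234, Σst = 3160
nΣst − ΣsΣt = 22120 − 21750 = 370
nΣs² − (Σs)² = 22505 − 21025 = 1480; nΣt² − (Σt)² = 22638 − 22500 = 138
r = 370 / √(1480 × 138) = 370 / 451.9292 ≈ 0.819

0.819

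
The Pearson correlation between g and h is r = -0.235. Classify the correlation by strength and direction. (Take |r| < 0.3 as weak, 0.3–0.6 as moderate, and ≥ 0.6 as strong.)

weak negative

r = -0.235 < 0 so the relationship is negative.
|r| = 0.235, which falls in the weak range.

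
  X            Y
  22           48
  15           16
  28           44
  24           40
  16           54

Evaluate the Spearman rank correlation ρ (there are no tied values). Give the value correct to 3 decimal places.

0.100

Rank X: 3, 1, 5, 4, 2
Rank Y: 4, 1, 3, 2, 5
d = rank(X) − rank(Y): -1, 0, 2, 2, -3; Σd² = 18
ρ = 1 − 6Σd² / [n(n²−1)] = 1 − 6×18 / (5×24) = 1 − 108/120 ≈ 0.100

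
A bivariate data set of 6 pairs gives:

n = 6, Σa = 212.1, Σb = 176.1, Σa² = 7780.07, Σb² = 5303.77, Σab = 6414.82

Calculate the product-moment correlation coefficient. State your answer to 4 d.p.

0.9707

r = (nΣab − ΣaΣb) / √[(nΣa² − (Σa)²)(nΣb² − (Σb)²)]
Numerator: 6×6414.82 − 212.1×176.1 = 1138.11
Denominator: √[(46680.42 − 44986.41)(31822.62 − 31011.21)] = √[1694.01 × 811.41] = 1172.4064
r = 1138.11 / 1172.4064 ≈ 0.9707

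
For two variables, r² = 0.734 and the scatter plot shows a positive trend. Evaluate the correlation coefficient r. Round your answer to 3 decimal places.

|r| = √0.734 = 0.857
The association is positive, so r = 0.857.

0.857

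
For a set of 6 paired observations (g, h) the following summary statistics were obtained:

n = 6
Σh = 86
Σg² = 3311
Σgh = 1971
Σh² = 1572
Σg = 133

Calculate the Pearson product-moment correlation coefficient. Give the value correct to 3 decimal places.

0.184

r = (nΣgh − ΣgΣh) / √[(nΣg² − (Σg)²)(nΣh² − (Σh)²)]
Numerator: 6×1971 − 133×86 = 388
Denominator: √[(19866 − 17689)(9432 − 7396)] = √[2177 × 2036] = 2105.3199
r = 388 / 2105.3199 ≈ 0.184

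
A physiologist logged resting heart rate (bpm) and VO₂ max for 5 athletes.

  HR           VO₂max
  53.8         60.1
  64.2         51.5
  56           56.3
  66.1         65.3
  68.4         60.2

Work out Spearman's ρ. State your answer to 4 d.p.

Rank HR: 1, 3, 2, 4, 5
Rank VO₂max: 3, 1, 2, 5, 4
d = rank(HR) − rank(VO₂max): -2, 2, 0, -1, 1; Σd² = 10
ρ = 1 − 6Σd² / [n(n²−1)] = 1 − 6×10 / (5×24) = 1 − 60/120 ≈ 0.5000

0.5000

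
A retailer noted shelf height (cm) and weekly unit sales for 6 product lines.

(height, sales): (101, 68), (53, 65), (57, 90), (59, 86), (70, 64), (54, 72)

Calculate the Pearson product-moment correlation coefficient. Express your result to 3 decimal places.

-0.329

n = 6, Σx = 394, Σy = 445, Σx² = 27556, Σy² = 33625, Σxy = 28885
nΣxy − ΣxΣy = 173310 − 175330 = -2020
nΣx² − (Σx)² = 165336 − 155236 = 10100; nΣy² − (Σy)² = 201750 − 198025 = 3725
r = -2020 / √(10100 × 3725) = -2020 / 6133.7183 ≈ -0.329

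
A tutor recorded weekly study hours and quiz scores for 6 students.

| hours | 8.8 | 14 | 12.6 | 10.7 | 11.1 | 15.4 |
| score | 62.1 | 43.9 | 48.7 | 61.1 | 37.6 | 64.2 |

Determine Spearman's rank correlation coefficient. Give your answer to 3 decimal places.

Rank hours: 1, 5, 4, 2, 3, 6
Rank score: 5, 2, 3, 4, 1, 6
d = rank(hours) − rank(score): -4, 3, 1, -2, 2, 0; Σd² = 34
ρ = 1 − 6Σd² / [n(n²−1)] = 1 − 6×34 / (6×35) = 1 − 204/210 ≈ 0.029

0.029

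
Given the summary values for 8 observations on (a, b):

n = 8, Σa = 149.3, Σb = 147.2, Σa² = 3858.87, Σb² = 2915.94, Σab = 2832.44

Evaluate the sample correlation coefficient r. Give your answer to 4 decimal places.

0.1809

r = (nΣab − ΣaΣb) / √[(nΣa² − (Σa)²)(nΣb² − (Σb)²)]
Numerator: 8×2832.44 − 149.3×147.2 = 682.56
Denominator: √[(30870.96 − 22290.49)(23327.52 − 21667.84)] = √[8580.47 × 1659.68] = 3773.7030
r = 682.56 / 3773.7030 ≈ 0.1809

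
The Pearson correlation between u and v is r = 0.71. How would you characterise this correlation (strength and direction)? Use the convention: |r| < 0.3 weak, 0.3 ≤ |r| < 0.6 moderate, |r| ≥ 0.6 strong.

r = 0.71 > 0 so the relationship is positive.
|r| = 0.71, which falls in the strong range.

strong positive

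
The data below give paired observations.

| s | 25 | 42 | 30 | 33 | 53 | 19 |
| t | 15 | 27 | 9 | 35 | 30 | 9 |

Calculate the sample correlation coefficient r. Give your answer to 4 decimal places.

n = 6, Σs = 202, Σt = 125, Σs² = 7548, Σt² = 3241, Σst = 4695
nΣst − ΣsΣt = 28170 − 25250 = 2920
nΣs² − (Σs)² = 45288 − 40804 = 4484; nΣt² − (Σt)² = 19446 − 15625 = 3821
r = 2920 / √(4484 × 3821) = 2920 / 4139.2468 ≈ 0.7054

0.7054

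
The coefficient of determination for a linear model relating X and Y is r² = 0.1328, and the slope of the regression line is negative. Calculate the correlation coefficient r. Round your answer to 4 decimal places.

-0.3644

|r| = √0.1328 = 0.3644
The association is negative, so r = −0.3644.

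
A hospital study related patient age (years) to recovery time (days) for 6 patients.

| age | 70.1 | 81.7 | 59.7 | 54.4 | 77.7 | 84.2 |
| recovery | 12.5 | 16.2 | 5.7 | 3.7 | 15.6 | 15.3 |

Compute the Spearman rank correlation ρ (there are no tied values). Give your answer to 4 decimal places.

Rank age: 3, 5, 2, 1, 4, 6
Rank recovery: 3, 6, 2, 1, 5, 4
d = rank(age) − rank(recovery): 0, -1, 0, 0, -1, 2; Σd² = 6
ρ = 1 − 6Σd² / [n(n²−1)] = 1 − 6×6 / (6×35) = 1 − 36/210 ≈ 0.8286

0.8286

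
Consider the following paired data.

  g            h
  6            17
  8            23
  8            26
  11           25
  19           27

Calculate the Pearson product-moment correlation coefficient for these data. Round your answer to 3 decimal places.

n = 5, Σg = 52, Σh = 118, Σg² = 646, Σh² = 2848, Σgh = 1282
nΣgh − ΣgΣh = 6410 − 6136 = 274
nΣg² − (Σg)² = 3230 − 2704 = 526; nΣh² − (Σh)² = 14240 − 13924 = 316
r = 274 / √(526 × 316) = 274 / 407.6960 ≈ 0.672

0.672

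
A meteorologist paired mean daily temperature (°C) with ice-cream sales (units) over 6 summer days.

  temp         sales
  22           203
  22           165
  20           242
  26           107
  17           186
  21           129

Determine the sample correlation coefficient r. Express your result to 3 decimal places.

n = 6, Σx = 128, Σy = 1032, Σx² = 2774, Σy² = 189684, Σxy = 21589
nΣxy − ΣxΣy = 129534 − 132096 = -2562
nΣx² − (Σx)² = 16644 − 16384 = 260; nΣy² − (Σy)² = 1138104 − 1065024 = 73080
r = -2562 / √(260 × 73080) = -2562 / 4358.9907 ≈ -0.588

-0.588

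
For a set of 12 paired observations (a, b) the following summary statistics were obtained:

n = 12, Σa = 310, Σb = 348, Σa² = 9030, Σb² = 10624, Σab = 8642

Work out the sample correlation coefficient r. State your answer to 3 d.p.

-0.472

r = (nΣab − ΣaΣb) / √[(nΣa² − (Σa)²)(nΣb² − (Σb)²)]
Numerator: 12×8642 − 310×348 = -4176
Denominator: √[(108360 − 96100)(127488 − 121104)] = √[12260 × 6384] = 8846.9113
r = -4176 / 8846.9113 ≈ -0.472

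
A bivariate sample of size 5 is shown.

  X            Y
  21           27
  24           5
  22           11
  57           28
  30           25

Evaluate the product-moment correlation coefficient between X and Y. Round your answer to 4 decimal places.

0.5033

n = 5, ΣX = 154, ΣY = 96, ΣX² = 5650, ΣY² = 2284, ΣXY = 3275
nΣXY − ΣXΣY = 16375 − 14784 = 1591
nΣX² − (ΣX)² = 28250 − 23716 = 4534; nΣY² − (ΣY)² = 11420 − 9216 = 2204
r = 1591 / √(4534 × 2204) = 1591 / 3161.1605 ≈ 0.5033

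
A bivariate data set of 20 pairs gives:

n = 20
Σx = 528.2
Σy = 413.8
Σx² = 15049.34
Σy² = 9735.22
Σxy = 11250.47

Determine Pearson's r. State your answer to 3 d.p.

0.283

r = (nΣxy − ΣxΣy) / √[(nΣx² − (Σx)²)(nΣy² − (Σy)²)]
Numerator: 20×11250.47 − 528.2×413.8 = 6440.24
Denominator: √[(300986.8 − 278995.24)(194704.4 − 171230.44)] = √[21991.56 × 23473.96] = 22720.6734
r = 6440.24 / 22720.6734 ≈ 0.283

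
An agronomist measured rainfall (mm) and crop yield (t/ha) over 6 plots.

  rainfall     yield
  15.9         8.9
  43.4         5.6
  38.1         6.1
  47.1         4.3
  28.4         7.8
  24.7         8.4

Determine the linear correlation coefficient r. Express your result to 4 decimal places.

-0.9779

n = 6, Σx = 197.6, Σy = 41.1, Σx² = 7223.04, Σy² = 297.67, Σxy = 1248.49
nΣxy − ΣxΣy = 7490.94 − 8121.36 = -630.42
nΣx² − (Σx)² = 43338.24 − 39045.76 = 4292.48; nΣy² − (Σy)² = 1786.02 − 1689.21 = 96.81
r = -630.42 / √(4292.48 × 96.81) = -630.42 / 644.6355 ≈ -0.9779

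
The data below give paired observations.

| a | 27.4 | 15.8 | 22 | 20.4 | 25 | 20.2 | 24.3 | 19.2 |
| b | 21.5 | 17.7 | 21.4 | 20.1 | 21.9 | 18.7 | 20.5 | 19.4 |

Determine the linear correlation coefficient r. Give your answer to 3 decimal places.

0.875

n = 8, Σa = 174.3, Σb = 161.2, Σa² = 3892.73, Σb² = 3263.42, Σab = 3545.47
nΣab − ΣaΣb = 28363.76 − 28097.16 = 266.6
nΣa² − (Σa)² = 31141.84 − 30380.49 = 761.35; nΣb² − (Σb)² = 26107.36 − 25985.44 = 121.92
r = 266.6 / √(761.35 × 121.92) = 266.6 / 304.6700 ≈ 0.875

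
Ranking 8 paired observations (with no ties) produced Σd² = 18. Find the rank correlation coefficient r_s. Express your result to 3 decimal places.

0.786

ρ = 1 − 6Σd² / [n(n²−1)] = 1 − 6×18 / (8×63)
  = 1 − 108/504 = 1 − 0.2143 ≈ 0.786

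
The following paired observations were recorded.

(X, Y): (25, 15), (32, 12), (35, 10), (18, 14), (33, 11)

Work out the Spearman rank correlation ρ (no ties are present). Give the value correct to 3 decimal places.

-0.900

Rank X: 2, 3, 5, 1, 4
Rank Y: 5, 3, 1, 4, 2
d = rank(X) − rank(Y): -3, 0, 4, -3, 2; Σd² = 38
ρ = 1 − 6Σd² / [n(n²−1)] = 1 − 6×38 / (5×24) = 1 − 228/120 ≈ -0.900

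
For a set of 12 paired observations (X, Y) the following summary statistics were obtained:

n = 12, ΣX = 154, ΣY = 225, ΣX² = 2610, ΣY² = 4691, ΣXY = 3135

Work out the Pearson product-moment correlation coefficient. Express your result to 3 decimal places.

r = (nΣXY − ΣXΣY) / √[(nΣX² − (ΣX)²)(nΣY² − (ΣY)²)]
Numerator: 12×3135 − 154×225 = 2970
Denominator: √[(31320 − 23716)(56292 − 50625)] = √[7604 × 5667] = 6564.4397
r = 2970 / 6564.4397 ≈ 0.452

0.452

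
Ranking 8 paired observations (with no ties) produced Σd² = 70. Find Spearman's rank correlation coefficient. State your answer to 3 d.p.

0.167

ρ = 1 − 6Σd² / [n(n²−1)] = 1 − 6×70 / (8×63)
  = 1 − 420/504 = 1 − 0.8333 ≈ 0.167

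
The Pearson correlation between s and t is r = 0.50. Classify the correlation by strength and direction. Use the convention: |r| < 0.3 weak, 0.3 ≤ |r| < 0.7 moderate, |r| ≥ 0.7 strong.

moderate positive

r = 0.50 > 0 so the relationship is positive.
|r| = 0.50, which falls in the moderate range.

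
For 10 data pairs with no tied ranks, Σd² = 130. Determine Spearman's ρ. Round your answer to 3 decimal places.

ρ = 1 − 6Σd² / [n(n²−1)] = 1 − 6×130 / (10×99)
  = 1 − 780/990 = 1 − 0.7879 ≈ 0.212

0.212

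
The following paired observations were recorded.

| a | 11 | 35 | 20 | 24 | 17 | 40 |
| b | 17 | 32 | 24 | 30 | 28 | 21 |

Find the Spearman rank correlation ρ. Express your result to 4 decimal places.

0.3714

Rank a: 1, 5, 3, 4, 2, 6
Rank b: 1, 6, 3, 5, 4, 2
d = rank(a) − rank(b): 0, -1, 0, -1, -2, 4; Σd² = 22
ρ = 1 − 6Σd² / [n(n²−1)] = 1 − 6×22 / (6×35) = 1 − 132/210 ≈ 0.3714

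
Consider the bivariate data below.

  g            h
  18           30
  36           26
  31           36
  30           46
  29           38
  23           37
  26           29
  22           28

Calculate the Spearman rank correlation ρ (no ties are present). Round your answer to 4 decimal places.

0.0476

Rank g: 1, 8, 7, 6, 5, 3, 4, 2
Rank h: 4, 1, 5, 8, 7, 6, 3, 2
d = rank(g) − rank(h): -3, 7, 2, -2, -2, -3, 1, 0; Σd² = 80
ρ = 1 − 6Σd² / [n(n²−1)] = 1 − 6×80 / (8×63) = 1 − 480/504 ≈ 0.0476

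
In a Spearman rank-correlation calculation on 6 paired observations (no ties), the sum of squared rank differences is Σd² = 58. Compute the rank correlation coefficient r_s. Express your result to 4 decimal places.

-0.6571

ρ = 1 − 6Σd² / [n(n²−1)] = 1 − 6×58 / (6×35)
  = 1 − 348/210 = 1 − 1.65714 ≈ -0.6571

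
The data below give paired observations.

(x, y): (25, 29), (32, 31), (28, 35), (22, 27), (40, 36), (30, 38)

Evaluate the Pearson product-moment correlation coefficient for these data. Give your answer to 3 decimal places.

n = 6, Σx = 177, Σy = 196, Σx² = 5417, Σy² = 6496, Σxy = 5871
nΣxy − ΣxΣy = 35226 − 34692 = 534
nΣx² − (Σx)² = 32502 − 31329 = 1173; nΣy² − (Σy)² = 38976 − 38416 = 560
r = 534 / √(1173 × 560) = 534 / 810.4813 ≈ 0.659

0.659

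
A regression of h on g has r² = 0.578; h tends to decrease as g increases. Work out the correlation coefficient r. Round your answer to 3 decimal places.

|r| = √0.578 = 0.760
The association is negative, so r = −0.760.

-0.760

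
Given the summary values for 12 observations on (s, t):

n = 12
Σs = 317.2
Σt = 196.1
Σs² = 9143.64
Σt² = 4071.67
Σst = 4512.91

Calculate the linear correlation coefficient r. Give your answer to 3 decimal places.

r = (nΣst − ΣsΣt) / √[(nΣs² − (Σs)²)(nΣt² − (Σt)²)]
Numerator: 12×4512.91 − 317.2×196.1 = -8048
Denominator: √[(109723.68 − 100615.84)(48860.04 − 38455.21)] = √[9107.84 × 10404.83] = 9734.7587
r = -8048 / 9734.7587 ≈ -0.827

-0.827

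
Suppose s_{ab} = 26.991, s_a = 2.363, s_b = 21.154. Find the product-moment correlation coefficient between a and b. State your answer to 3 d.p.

r = Cov(a,b) / (s_a · s_b) = 26.991 / (2.363 × 21.154)
  = 26.991 / 49.9869 ≈ 0.540

0.540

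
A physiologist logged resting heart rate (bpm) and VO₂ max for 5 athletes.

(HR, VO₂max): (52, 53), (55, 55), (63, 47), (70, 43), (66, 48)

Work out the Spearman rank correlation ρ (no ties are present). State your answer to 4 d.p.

Rank HR: 1, 2, 3, 5, 4
Rank VO₂max: 4, 5, 2, 1, 3
d = rank(HR) − rank(VO₂max): -3, -3, 1, 4, 1; Σd² = 36
ρ = 1 − 6Σd² / [n(n²−1)] = 1 − 6×36 / (5×24) = 1 − 216/120 ≈ -0.8000

-0.8000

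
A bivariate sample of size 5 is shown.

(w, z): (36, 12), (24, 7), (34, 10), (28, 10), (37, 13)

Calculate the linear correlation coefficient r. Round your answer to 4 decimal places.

n = 5, Σw = 159, Σz = 52, Σw² = 5181, Σz² = 562, Σwz = 1701
nΣwz − ΣwΣz = 8505 − 8268 = 237
nΣw² − (Σw)² = 25905 − 25281 = 624; nΣz² − (Σz)² = 2810 − 2704 = 106
r = 237 / √(624 × 106) = 237 / 257.1848 ≈ 0.9215

0.9215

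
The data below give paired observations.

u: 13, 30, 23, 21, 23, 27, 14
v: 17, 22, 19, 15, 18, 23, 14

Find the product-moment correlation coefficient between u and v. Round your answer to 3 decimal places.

n = 7, Σu = 151, Σv = 128, Σu² = 3493, Σv² = 2408, Σuv = 2864
nΣuv − ΣuΣv = 20048 − 19328 = 720
nΣu² − (Σu)² = 24451 − 22801 = 1650; nΣv² − (Σv)² = 16856 − 16384 = 472
r = 720 / √(1650 × 472) = 720 / 882.4965 ≈ 0.816

0.816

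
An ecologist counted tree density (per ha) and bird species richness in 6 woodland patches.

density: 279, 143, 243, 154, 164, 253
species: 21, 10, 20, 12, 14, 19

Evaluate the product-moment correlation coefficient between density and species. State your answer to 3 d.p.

n = 6, Σx = 1236, Σy = 96, Σx² = 271960, Σy² = 1642, Σxy = 21100
nΣxy − ΣxΣy = 126600 − 118656 = 7944
nΣx² − (Σx)² = 1631760 − 1527696 = 104064; nΣy² − (Σy)² = 9852 − 9216 = 636
r = 7944 / √(104064 × 636) = 7944 / 8135.3982 ≈ 0.976

0.976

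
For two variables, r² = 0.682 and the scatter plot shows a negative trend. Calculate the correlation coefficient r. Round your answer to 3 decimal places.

-0.826

|r| = √0.682 = 0.826
The association is negative, so r = −0.826.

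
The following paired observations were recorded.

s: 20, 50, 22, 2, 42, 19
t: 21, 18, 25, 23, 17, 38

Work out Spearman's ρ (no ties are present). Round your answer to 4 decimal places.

-0.6571

Rank s: 3, 6, 4, 1, 5, 2
Rank t: 3, 2, 5, 4, 1, 6
d = rank(s) − rank(t): 0, 4, -1, -3, 4, -4; Σd² = 58
ρ = 1 − 6Σd² / [n(n²−1)] = 1 − 6×58 / (6×35) = 1 − 348/210 ≈ -0.6571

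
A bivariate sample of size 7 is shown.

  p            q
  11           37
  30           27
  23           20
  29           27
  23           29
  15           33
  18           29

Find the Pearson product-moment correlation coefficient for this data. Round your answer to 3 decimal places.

n = 7, Σp = 149, Σq = 202, Σp² = 3469, Σq² = 5998, Σpq = 4144
nΣpq − ΣpΣq = 29008 − 30098 = -1090
nΣp² − (Σp)² = 24283 − 22201 = 2082; nΣq² − (Σq)² = 41986 − 40804 = 1182
r = -1090 / √(2082 × 1182) = -1090 / 1568.7332 ≈ -0.695

-0.695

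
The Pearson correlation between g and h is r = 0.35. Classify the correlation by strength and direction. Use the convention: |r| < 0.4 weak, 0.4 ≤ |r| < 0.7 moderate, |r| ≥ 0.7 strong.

weak positive

r = 0.35 > 0 so the relationship is positive.
|r| = 0.35, which falls in the weak range.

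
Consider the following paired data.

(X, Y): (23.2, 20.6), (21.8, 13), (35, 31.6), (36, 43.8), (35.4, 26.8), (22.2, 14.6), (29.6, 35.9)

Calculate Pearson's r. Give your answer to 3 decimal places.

n = 7, ΣX = 203.2, ΣY = 186.3, ΣX² = 6156.64, ΣY² = 5730.57, ΣXY = 5779.6
nΣXY − ΣXΣY = 40457.2 − 37856.16 = 2601.04
nΣX² − (ΣX)² = 43096.48 − 41290.24 = 1806.24; nΣY² − (ΣY)² = 40113.99 − 34707.69 = 5406.3
r = 2601.04 / √(1806.24 × 5406.3) = 2601.04 / 3124.9120 ≈ 0.832

0.832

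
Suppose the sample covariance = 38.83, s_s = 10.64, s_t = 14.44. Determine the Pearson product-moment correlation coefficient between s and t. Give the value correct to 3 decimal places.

0.253

r = Cov(s,t) / (s_s · s_t) = 38.83 / (10.64 × 14.44)
  = 38.83 / 153.6416 ≈ 0.253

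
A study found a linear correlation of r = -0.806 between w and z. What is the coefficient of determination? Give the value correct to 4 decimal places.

r² = (-0.806)² = 0.6496

0.6496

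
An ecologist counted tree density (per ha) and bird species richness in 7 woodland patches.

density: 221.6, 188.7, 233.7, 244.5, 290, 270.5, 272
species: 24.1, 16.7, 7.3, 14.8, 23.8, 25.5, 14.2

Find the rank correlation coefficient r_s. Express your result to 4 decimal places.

0.0357

Rank density: 2, 1, 3, 4, 7, 5, 6
Rank species: 6, 4, 1, 3, 5, 7, 2
d = rank(density) − rank(species): -4, -3, 2, 1, 2, -2, 4; Σd² = 54
ρ = 1 − 6Σd² / [n(n²−1)] = 1 − 6×54 / (7×48) = 1 − 324/336 ≈ 0.0357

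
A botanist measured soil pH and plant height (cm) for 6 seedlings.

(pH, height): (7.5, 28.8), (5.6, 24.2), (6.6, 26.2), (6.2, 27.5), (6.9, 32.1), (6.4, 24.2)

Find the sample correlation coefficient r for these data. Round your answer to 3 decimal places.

n = 6, Σx = 39.2, Σy = 163, Σx² = 258.18, Σy² = 4473.82, Σxy = 1071.31
nΣxy − ΣxΣy = 6427.86 − 6389.6 = 38.26
nΣx² − (Σx)² = 1549.08 − 1536.64 = 12.44; nΣy² − (Σy)² = 26842.92 − 26569 = 273.92
r = 38.26 / √(12.44 × 273.92) = 38.26 / 58.3744 ≈ 0.655

0.655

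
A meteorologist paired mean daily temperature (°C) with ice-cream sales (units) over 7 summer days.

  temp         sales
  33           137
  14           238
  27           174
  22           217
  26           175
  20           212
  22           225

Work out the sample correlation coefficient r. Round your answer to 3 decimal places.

-0.946

n = 7, Σx = 164, Σy = 1378, Σx² = 4058, Σy² = 278972, Σxy = 31065
nΣxy − ΣxΣy = 217455 − 225992 = -8537
nΣx² − (Σx)² = 28406 − 26896 = 1510; nΣy² − (Σy)² = 1952804 − 1898884 = 53920
r = -8537 / √(1510 × 53920) = -8537 / 9023.2588 ≈ -0.946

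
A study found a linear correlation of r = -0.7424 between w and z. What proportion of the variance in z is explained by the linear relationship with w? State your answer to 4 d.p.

r² = (-0.7424)² = 0.5512

0.5512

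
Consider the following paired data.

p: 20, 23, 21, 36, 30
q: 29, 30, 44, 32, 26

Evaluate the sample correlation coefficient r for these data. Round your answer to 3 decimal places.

n = 5, Σp = 130, Σq = 161, Σp² = 3566, Σq² = 5377, Σpq = 4126
nΣpq − ΣpΣq = 20630 − 20930 = -300
nΣp² − (Σp)² = 17830 − 16900 = 930; nΣq² − (Σq)² = 26885 − 25921 = 964
r = -300 / √(930 × 964) = -300 / 946.8474 ≈ -0.317

-0.317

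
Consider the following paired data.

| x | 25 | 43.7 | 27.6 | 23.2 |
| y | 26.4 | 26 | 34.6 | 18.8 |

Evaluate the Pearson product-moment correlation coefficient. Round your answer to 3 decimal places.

0.146

n = 4, Σx = 119.5, Σy = 105.8, Σx² = 3834.69, Σy² = 2923.56, Σxy = 3187.32
nΣxy − ΣxΣy = 12749.28 − 12643.1 = 106.18
nΣx² − (Σx)² = 15338.76 − 14280.25 = 1058.51; nΣy² − (Σy)² = 11694.24 − 11193.64 = 500.6
r = 106.18 / √(1058.51 × 500.6) = 106.18 / 727.9355 ≈ 0.146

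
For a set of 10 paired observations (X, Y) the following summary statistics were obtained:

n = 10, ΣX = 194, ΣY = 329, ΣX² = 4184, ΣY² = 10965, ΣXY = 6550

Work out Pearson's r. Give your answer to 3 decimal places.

0.688

r = (nΣXY − ΣXΣY) / √[(nΣX² − (ΣX)²)(nΣY² − (ΣY)²)]
Numerator: 10×6550 − 194×329 = 1674
Denominator: √[(41840 − 37636)(109650 − 108241)] = √[4204 × 1409] = 2433.8110
r = 1674 / 2433.8110 ≈ 0.688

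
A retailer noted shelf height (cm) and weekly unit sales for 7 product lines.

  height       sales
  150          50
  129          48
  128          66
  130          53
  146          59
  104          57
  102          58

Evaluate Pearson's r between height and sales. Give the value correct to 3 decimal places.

-0.250

n = 7, Σx = 889, Σy = 391, Σx² = 114961, Σy² = 22063, Σxy = 49488
nΣxy − ΣxΣy = 346416 − 347599 = -1183
nΣx² − (Σx)² = 804727 − 790321 = 14406; nΣy² − (Σy)² = 154441 − 152881 = 1560
r = -1183 / √(14406 × 1560) = -1183 / 4740.6076 ≈ -0.250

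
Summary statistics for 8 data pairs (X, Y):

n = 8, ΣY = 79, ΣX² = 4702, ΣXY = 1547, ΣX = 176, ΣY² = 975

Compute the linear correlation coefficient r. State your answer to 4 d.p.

-0.4749

r = (nΣXY − ΣXΣY) / √[(nΣX² − (ΣX)²)(nΣY² − (ΣY)²)]
Numerator: 8×1547 − 176×79 = -1528
Denominator: √[(37616 − 30976)(7800 − 6241)] = √[6640 × 1559] = 3217.4151
r = -1528 / 3217.4151 ≈ -0.4749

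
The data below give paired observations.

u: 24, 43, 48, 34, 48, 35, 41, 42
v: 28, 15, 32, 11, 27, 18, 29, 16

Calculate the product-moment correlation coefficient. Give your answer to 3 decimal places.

n = 8, Σu = 315, Σv = 176, Σu² = 12859, Σv² = 4304, Σuv = 7014
nΣuv − ΣuΣv = 56112 − 55440 = 672
nΣu² − (Σu)² = 102872 − 99225 = 3647; nΣv² − (Σv)² = 34432 − 30976 = 3456
r = 672 / √(3647 × 3456) = 672 / 3550.2158 ≈ 0.189

0.189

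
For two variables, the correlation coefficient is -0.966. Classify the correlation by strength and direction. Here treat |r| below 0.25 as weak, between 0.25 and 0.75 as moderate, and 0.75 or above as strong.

r = -0.966 < 0 so the relationship is negative.
|r| = 0.966, which falls in the strong range.

strong negative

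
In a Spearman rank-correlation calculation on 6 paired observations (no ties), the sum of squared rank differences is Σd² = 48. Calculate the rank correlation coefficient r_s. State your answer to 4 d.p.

ρ = 1 − 6Σd² / [n(n²−1)] = 1 − 6×48 / (6×35)
  = 1 − 288/210 = 1 − 1.37143 ≈ -0.3714

-0.3714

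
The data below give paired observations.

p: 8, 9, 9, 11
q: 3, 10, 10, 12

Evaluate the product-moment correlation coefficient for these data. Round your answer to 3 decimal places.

n = 4, Σp = 37, Σq = 35, Σp² = 347, Σq² = 353, Σpq = 336
nΣpq − ΣpΣq = 1344 − 1295 = 49
nΣp² − (Σp)² = 1388 − 1369 = 19; nΣq² − (Σq)² = 1412 − 1225 = 187
r = 49 / √(19 × 187) = 49 / 59.6070 ≈ 0.822

0.822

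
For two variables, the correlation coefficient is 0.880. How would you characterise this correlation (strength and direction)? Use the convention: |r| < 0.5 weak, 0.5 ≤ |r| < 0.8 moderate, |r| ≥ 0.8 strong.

strong positive

r = 0.880 > 0 so the relationship is positive.
|r| = 0.880, which falls in the strong range.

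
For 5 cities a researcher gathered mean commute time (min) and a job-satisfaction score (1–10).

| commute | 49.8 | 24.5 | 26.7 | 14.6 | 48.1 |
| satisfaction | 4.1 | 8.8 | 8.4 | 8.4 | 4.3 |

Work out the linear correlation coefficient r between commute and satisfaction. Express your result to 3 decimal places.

-0.946

n = 5, Σx = 163.7, Σy = 34, Σx² = 6319.95, Σy² = 253.86, Σxy = 973.53
nΣxy − ΣxΣy = 4867.65 − 5565.8 = -698.15
nΣx² − (Σx)² = 31599.75 − 26797.69 = 4802.06; nΣy² − (Σy)² = 1269.3 − 1156 = 113.3
r = -698.15 / √(4802.06 × 113.3) = -698.15 / 737.6133 ≈ -0.946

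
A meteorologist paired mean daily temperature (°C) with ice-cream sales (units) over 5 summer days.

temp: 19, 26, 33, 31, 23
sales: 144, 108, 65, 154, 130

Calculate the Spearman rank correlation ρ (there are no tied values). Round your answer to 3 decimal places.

-0.400

Rank temp: 1, 3, 5, 4, 2
Rank sales: 4, 2, 1, 5, 3
d = rank(temp) − rank(sales): -3, 1, 4, -1, -1; Σd² = 28
ρ = 1 − 6Σd² / [n(n²−1)] = 1 − 6×28 / (5×24) = 1 − 168/120 ≈ -0.400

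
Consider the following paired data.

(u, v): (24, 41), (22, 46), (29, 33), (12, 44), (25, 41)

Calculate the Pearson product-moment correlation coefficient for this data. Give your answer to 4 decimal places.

-0.6842

n = 5, Σu = 112, Σv = 205, Σu² = 2670, Σv² = 8503, Σuv = 4506
nΣuv − ΣuΣv = 22530 − 22960 = -430
nΣu² − (Σu)² = 13350 − 12544 = 806; nΣv² − (Σv)² = 42515 − 42025 = 490
r = -430 / √(806 × 490) = -430 / 628.4425 ≈ -0.6842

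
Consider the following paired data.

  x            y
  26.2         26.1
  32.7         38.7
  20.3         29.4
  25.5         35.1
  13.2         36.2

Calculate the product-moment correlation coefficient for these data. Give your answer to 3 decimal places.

0.109

n = 5, Σx = 117.9, Σy = 165.5, Σx² = 2992.31, Σy² = 5585.71, Σxy = 3919.02
nΣxy − ΣxΣy = 19595.1 − 19512.45 = 82.65
nΣx² − (Σx)² = 14961.55 − 13900.41 = 1061.14; nΣy² − (Σy)² = 27928.55 − 27390.25 = 538.3
r = 82.65 / √(1061.14 × 538.3) = 82.65 / 755.7855 ≈ 0.109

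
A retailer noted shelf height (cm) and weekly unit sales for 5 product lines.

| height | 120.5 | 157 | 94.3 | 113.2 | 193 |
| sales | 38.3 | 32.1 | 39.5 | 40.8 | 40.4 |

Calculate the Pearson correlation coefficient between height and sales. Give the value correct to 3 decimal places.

n = 5, Σx = 678, Σy = 191.1, Σx² = 98124.98, Σy² = 7354.35, Σxy = 25795.46
nΣxy − ΣxΣy = 128977.3 − 129565.8 = -588.5
nΣx² − (Σx)² = 490624.9 − 459684 = 30940.9; nΣy² − (Σy)² = 36771.75 − 36519.21 = 252.54
r = -588.5 / √(30940.9 × 252.54) = -588.5 / 2795.3202 ≈ -0.211

-0.211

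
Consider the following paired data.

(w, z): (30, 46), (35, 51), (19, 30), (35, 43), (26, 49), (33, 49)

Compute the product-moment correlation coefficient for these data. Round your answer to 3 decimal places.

0.748

n = 6, Σw = 178, Σz = 268, Σw² = 5476, Σz² = 12268, Σwz = 8131
nΣwz − ΣwΣz = 48786 − 47704 = 1082
nΣw² − (Σw)² = 32856 − 31684 = 1172; nΣz² − (Σz)² = 73608 − 71824 = 1784
r = 1082 / √(1172 × 1784) = 1082 / 1445.9765 ≈ 0.748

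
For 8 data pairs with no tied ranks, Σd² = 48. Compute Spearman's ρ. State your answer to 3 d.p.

ρ = 1 − 6Σd² / [n(n²−1)] = 1 − 6×48 / (8×63)
  = 1 − 288/504 = 1 − 0.5714 ≈ 0.429

0.429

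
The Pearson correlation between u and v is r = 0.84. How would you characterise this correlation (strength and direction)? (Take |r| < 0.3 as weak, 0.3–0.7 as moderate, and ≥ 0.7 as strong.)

strong positive

r = 0.84 > 0 so the relationship is positive.
|r| = 0.84, which falls in the strong range.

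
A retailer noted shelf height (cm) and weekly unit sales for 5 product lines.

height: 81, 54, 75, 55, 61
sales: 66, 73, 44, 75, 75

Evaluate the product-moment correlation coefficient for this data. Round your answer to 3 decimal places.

-0.661

n = 5, Σx = 326, Σy = 333, Σx² = 21848, Σy² = 22871, Σxy = 21288
nΣxy − ΣxΣy = 106440 − 108558 = -2118
nΣx² − (Σx)² = 109240 − 106276 = 2964; nΣy² − (Σy)² = 114355 − 110889 = 3466
r = -2118 / √(2964 × 3466) = -2118 / 3205.1870 ≈ -0.661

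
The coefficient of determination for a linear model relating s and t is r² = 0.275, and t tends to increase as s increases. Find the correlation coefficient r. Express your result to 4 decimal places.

0.5244

|r| = √0.275 = 0.5244
The association is positive, so r = 0.5244.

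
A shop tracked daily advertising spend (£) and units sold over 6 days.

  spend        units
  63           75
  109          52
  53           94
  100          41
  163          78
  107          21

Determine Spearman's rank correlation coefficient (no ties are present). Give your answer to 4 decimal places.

-0.2571

Rank spend: 2, 5, 1, 3, 6, 4
Rank units: 4, 3, 6, 2, 5, 1
d = rank(spend) − rank(units): -2, 2, -5, 1, 1, 3; Σd² = 44
ρ = 1 − 6Σd² / [n(n²−1)] = 1 − 6×44 / (6×35) = 1 − 264/210 ≈ -0.2571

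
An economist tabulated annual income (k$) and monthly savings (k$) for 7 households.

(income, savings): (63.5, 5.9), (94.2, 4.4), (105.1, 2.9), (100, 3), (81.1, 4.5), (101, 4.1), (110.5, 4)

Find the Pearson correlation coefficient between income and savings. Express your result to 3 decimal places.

n = 7, Σx = 655.4, Σy = 28.8, Σx² = 62940.36, Σy² = 124.64, Σxy = 2614.97
nΣxy − ΣxΣy = 18304.79 − 18875.52 = -570.73
nΣx² − (Σx)² = 440582.52 − 429549.16 = 11033.36; nΣy² − (Σy)² = 872.48 − 829.44 = 43.04
r = -570.73 / √(11033.36 × 43.04) = -570.73 / 689.1123 ≈ -0.828

-0.828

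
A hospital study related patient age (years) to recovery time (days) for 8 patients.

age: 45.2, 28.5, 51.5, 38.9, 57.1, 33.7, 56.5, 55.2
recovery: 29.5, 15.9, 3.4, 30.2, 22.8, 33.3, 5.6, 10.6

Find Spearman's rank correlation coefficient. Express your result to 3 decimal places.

Rank age: 4, 1, 5, 3, 8, 2, 7, 6
Rank recovery: 6, 4, 1, 7, 5, 8, 2, 3
d = rank(age) − rank(recovery): -2, -3, 4, -4, 3, -6, 5, 3; Σd² = 124
ρ = 1 − 6Σd² / [n(n²−1)] = 1 − 6×124 / (8×63) = 1 − 744/504 ≈ -0.476

-0.476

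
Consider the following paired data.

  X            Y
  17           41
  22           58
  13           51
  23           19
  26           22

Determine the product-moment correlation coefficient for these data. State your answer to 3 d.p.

-0.597

n = 5, ΣX = 101, ΣY = 191, ΣX² = 2147, ΣY² = 8491, ΣXY = 3645
nΣXY − ΣXΣY = 18225 − 19291 = -1066
nΣX² − (ΣX)² = 10735 − 10201 = 534; nΣY² − (ΣY)² = 42455 − 36481 = 5974
r = -1066 / √(534 × 5974) = -1066 / 1786.0896 ≈ -0.597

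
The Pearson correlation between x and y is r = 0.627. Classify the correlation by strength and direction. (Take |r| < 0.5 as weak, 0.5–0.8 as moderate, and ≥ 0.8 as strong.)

r = 0.627 > 0 so the relationship is positive.
|r| = 0.627, which falls in the moderate range.

moderate positive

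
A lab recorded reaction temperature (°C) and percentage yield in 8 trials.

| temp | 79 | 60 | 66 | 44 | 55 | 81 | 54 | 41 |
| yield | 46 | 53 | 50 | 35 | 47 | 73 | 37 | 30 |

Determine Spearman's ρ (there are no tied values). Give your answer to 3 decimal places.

0.833

Rank temp: 7, 5, 6, 2, 4, 8, 3, 1
Rank yield: 4, 7, 6, 2, 5, 8, 3, 1
d = rank(temp) − rank(yield): 3, -2, 0, 0, -1, 0, 0, 0; Σd² = 14
ρ = 1 − 6Σd² / [n(n²−1)] = 1 − 6×14 / (8×63) = 1 − 84/504 ≈ 0.833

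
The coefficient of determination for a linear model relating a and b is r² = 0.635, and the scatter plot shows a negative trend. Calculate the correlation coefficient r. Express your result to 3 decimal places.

-0.797

|r| = √0.635 = 0.797
The association is negative, so r = −0.797.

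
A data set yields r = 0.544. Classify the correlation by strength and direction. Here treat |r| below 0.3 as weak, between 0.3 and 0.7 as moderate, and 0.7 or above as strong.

moderate positive

r = 0.544 > 0 so the relationship is positive.
|r| = 0.544, which falls in the moderate range.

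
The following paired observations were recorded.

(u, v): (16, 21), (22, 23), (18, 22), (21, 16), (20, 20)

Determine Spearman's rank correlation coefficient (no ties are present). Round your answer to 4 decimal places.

Rank u: 1, 5, 2, 4, 3
Rank v: 3, 5, 4, 1, 2
d = rank(u) − rank(v): -2, 0, -2, 3, 1; Σd² = 18
ρ = 1 − 6Σd² / [n(n²−1)] = 1 − 6×18 / (5×24) = 1 − 108/120 ≈ 0.1000

0.1000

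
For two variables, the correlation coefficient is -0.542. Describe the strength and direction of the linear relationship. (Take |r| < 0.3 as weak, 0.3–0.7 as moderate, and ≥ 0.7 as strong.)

r = -0.542 < 0 so the relationship is negative.
|r| = 0.542, which falls in the moderate range.

moderate negative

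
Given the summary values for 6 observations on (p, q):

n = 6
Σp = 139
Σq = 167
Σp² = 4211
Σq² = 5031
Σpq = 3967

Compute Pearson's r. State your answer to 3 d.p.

0.159

r = (nΣpq − ΣpΣq) / √[(nΣp² − (Σp)²)(nΣq² − (Σq)²)]
Numerator: 6×3967 − 139×167 = 589
Denominator: √[(25266 − 19321)(30186 − 27889)] = √[5945 × 2297] = 3695.3572
r = 589 / 3695.3572 ≈ 0.159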